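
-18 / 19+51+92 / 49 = 51.93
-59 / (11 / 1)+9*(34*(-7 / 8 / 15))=-5107 / 220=-23.21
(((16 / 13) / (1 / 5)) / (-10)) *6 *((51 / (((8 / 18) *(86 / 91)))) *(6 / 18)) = -6426 / 43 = -149.44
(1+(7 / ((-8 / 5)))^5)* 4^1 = -52489107 / 8192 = -6407.36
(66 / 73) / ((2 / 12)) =396 / 73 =5.42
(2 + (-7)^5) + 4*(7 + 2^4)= -16713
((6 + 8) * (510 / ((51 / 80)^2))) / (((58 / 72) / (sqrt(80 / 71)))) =43008000 * sqrt(355) / 35003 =23150.38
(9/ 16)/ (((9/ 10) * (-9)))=-0.07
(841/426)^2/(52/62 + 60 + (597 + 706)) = 21925711/7672623804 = 0.00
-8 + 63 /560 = -631 /80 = -7.89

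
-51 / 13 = -3.92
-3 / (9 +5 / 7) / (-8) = 0.04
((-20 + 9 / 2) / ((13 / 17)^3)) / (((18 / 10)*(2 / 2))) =-761515 / 39546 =-19.26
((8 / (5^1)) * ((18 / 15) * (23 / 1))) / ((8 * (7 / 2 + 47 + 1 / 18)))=1242 / 11375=0.11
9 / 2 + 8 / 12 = 31 / 6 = 5.17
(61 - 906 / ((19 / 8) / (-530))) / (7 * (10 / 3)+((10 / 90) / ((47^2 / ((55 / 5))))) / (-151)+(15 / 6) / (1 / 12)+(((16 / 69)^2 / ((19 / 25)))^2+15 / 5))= 552010949668833147459 / 153773053386036418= 3589.78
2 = 2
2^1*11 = 22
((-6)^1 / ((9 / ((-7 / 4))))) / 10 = 7 / 60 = 0.12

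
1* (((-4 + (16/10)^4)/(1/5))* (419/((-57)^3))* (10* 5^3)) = -117320/3249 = -36.11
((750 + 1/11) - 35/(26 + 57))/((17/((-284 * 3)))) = -583149696/15521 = -37571.66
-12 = -12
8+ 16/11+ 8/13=1440/143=10.07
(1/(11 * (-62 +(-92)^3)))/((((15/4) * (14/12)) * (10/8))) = -16/749546875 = -0.00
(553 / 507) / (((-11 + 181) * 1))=553 / 86190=0.01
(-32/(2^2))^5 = -32768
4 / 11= 0.36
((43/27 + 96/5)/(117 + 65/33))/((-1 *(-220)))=2807/3533400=0.00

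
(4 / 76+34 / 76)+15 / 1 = 31 / 2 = 15.50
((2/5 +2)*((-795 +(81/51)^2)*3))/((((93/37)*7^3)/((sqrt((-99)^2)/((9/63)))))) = -205450344/44795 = -4586.46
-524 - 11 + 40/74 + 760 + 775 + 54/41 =1519818/1517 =1001.86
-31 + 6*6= 5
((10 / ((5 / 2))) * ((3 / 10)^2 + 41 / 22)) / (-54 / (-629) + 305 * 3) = 193103 / 22612425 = 0.01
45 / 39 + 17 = 236 / 13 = 18.15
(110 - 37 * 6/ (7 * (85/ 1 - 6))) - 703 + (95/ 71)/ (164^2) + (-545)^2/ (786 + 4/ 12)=-76751196002297/ 355877947376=-215.67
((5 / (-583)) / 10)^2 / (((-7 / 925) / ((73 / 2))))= -67525 / 19033784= -0.00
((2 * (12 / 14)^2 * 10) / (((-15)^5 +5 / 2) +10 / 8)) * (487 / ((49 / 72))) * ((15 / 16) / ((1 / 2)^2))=-25246080 / 486200099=-0.05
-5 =-5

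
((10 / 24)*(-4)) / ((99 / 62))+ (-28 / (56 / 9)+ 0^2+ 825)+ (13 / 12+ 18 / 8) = 488737 / 594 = 822.79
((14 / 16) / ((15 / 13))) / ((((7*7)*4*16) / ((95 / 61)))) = 247 / 655872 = 0.00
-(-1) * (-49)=-49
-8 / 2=-4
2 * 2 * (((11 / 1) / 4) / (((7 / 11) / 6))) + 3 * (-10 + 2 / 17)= 8814 / 119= 74.07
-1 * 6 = -6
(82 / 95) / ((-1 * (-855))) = 82 / 81225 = 0.00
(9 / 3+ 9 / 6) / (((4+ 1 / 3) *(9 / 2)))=3 / 13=0.23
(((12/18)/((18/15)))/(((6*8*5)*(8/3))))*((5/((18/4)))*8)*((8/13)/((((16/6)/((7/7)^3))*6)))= 5/16848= 0.00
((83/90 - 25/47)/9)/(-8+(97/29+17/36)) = -95758/9236205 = -0.01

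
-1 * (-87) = 87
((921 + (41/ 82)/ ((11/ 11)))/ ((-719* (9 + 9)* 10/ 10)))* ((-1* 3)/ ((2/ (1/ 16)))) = 1843/ 276096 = 0.01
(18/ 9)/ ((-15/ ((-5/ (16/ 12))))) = 1/ 2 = 0.50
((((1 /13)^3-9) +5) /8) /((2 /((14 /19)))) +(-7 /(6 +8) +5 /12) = -268013 /1001832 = -0.27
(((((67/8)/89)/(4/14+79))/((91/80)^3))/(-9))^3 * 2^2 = -2522982907904000000/876889551801592640577371310387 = -0.00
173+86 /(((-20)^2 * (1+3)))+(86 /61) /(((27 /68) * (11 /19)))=2597061431 /14493600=179.19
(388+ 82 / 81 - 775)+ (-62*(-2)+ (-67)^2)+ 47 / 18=4229.62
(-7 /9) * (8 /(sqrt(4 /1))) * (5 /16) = -35 /36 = -0.97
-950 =-950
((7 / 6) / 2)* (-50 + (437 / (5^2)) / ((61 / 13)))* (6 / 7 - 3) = 70569 / 1220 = 57.84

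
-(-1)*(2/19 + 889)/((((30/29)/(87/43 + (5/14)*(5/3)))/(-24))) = -1544481942/28595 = -54012.31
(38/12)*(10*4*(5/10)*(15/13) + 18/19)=989/13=76.08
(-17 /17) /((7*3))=-1 /21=-0.05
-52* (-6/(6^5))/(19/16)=52/1539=0.03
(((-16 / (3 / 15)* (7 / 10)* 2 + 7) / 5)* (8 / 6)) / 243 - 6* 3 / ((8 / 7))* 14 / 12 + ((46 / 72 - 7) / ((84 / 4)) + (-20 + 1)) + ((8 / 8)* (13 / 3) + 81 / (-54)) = -475733 / 13608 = -34.96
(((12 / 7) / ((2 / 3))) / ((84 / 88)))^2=17424 / 2401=7.26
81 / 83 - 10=-749 / 83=-9.02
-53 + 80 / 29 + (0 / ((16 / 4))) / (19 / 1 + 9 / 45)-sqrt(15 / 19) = -1457 / 29-sqrt(285) / 19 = -51.13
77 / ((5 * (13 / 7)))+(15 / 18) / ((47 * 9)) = 1368307 / 164970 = 8.29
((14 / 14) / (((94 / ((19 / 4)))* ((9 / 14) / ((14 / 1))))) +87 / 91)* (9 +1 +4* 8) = 86.37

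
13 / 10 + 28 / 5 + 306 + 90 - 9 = 3939 / 10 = 393.90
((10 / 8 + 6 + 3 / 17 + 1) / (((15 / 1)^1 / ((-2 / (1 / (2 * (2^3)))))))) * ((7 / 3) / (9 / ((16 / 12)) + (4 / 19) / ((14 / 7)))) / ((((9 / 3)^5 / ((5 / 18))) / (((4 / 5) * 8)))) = -13006336 / 290553885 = -0.04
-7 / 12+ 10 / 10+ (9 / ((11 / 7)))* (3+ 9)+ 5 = 74.14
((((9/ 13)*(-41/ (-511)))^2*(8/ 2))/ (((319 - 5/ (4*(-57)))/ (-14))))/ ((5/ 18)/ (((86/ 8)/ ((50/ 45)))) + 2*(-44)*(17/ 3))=216257435928/ 199096977159367651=0.00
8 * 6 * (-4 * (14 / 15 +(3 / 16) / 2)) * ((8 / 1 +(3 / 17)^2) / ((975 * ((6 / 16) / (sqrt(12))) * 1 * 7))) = -2153888 * sqrt(3) / 1740375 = -2.14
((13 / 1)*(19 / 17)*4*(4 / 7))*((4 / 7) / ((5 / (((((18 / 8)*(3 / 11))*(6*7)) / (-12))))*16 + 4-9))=-426816 / 950215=-0.45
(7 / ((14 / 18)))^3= 729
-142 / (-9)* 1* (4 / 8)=71 / 9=7.89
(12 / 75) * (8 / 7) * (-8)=-256 / 175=-1.46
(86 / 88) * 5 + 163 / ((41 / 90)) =654295 / 1804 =362.69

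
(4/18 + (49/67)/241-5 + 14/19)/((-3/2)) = 22298396/8283411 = 2.69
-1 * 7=-7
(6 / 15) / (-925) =-2 / 4625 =-0.00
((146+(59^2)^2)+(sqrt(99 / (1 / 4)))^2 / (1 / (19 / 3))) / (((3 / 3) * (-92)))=-12120015 / 92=-131739.29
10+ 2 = 12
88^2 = 7744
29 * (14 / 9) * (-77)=-31262 / 9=-3473.56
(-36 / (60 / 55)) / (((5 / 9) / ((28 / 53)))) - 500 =-140816 / 265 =-531.38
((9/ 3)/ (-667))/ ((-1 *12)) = 0.00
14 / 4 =7 / 2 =3.50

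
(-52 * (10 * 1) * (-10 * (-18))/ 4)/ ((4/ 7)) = -40950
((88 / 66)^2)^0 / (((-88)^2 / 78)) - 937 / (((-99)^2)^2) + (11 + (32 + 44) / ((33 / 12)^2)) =64735408399 / 3073907232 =21.06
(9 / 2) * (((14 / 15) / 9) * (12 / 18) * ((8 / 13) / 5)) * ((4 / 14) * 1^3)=32 / 2925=0.01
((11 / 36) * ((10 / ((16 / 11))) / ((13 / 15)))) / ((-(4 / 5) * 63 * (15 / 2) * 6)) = -0.00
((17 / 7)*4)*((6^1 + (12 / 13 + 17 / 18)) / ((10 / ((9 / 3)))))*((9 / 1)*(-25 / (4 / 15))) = -1005975 / 52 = -19345.67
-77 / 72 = -1.07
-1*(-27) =27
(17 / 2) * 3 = 51 / 2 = 25.50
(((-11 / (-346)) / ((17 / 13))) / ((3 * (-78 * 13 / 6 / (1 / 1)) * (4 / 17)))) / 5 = -11 / 269880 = -0.00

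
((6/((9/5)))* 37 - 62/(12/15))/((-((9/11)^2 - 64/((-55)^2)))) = -831875/11766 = -70.70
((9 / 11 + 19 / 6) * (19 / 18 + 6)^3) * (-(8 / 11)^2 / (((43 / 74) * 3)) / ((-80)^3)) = 19932814973 / 24032365632000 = 0.00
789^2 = 622521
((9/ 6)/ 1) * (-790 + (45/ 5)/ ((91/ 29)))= -214887/ 182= -1180.70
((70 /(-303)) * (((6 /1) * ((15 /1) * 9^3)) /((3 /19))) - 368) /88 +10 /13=-31609601 /28886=-1094.29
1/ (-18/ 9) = -0.50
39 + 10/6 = 40.67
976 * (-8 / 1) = -7808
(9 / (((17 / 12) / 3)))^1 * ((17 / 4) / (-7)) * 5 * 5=-2025 / 7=-289.29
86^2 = 7396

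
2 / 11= 0.18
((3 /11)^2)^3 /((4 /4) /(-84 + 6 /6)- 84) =-60507 /12353094853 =-0.00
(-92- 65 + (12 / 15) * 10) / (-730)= 149 / 730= 0.20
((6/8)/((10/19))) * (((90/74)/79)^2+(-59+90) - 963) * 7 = -9296.70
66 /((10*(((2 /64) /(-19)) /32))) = -128409.60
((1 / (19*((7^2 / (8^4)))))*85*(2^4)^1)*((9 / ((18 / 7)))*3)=8355840 / 133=62825.86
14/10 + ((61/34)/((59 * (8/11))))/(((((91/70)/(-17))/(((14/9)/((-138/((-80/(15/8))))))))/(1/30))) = 1.39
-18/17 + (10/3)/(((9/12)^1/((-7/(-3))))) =4274/459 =9.31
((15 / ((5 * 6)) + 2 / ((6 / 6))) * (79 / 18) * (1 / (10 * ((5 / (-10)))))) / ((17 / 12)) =-79 / 51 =-1.55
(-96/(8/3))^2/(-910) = -648/455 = -1.42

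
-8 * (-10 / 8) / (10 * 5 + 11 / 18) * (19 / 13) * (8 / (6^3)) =380 / 35529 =0.01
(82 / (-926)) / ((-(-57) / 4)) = -164 / 26391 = -0.01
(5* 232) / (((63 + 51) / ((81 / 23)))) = 15660 / 437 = 35.84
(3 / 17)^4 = 81 / 83521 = 0.00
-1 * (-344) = 344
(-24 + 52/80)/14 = -467/280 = -1.67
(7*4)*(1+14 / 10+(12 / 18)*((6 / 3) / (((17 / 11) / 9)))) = 24192 / 85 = 284.61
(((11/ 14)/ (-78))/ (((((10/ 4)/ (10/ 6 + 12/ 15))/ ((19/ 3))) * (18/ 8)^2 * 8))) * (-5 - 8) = 7733/ 382725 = 0.02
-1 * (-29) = 29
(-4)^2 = 16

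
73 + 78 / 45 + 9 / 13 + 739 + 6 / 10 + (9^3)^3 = 15109430857 / 39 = 387421304.03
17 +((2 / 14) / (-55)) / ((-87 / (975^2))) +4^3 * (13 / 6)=1232936 / 6699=184.05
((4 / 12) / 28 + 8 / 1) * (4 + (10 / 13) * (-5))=1.23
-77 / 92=-0.84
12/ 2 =6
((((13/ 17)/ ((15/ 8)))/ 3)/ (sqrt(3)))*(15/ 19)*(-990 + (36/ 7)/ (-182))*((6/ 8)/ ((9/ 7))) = -7376*sqrt(3)/ 357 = -35.79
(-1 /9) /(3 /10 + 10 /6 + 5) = -10 /627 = -0.02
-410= -410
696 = 696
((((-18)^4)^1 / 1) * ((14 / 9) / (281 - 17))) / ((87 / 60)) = 136080 / 319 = 426.58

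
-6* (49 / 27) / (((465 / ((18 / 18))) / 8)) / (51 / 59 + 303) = -0.00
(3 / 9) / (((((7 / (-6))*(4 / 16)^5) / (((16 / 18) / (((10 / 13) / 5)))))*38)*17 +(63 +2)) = 53248 / 10363011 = 0.01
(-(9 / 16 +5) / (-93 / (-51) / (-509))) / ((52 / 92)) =2747.01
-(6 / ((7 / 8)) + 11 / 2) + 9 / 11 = -1777 / 154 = -11.54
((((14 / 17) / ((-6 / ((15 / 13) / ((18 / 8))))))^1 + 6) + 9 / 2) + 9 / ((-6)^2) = 84967 / 7956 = 10.68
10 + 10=20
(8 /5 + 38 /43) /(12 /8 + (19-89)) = -1068 /29455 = -0.04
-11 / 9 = -1.22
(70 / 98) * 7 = 5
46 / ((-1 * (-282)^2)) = -23 / 39762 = -0.00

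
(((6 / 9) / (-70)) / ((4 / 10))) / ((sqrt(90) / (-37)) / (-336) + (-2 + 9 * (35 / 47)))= -6370471744 / 1258100365329 + 326932 * sqrt(10) / 1258100365329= -0.01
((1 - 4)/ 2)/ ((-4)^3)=3/ 128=0.02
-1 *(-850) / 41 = 850 / 41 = 20.73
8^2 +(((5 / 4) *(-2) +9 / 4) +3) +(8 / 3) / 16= 803 / 12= 66.92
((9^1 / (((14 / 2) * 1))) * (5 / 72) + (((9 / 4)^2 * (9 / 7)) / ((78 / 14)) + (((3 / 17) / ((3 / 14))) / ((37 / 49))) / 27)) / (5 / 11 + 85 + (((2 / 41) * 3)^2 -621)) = -593462894299 / 244858482414000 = -0.00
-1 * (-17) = 17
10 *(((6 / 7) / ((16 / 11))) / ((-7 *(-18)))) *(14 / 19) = 55 / 1596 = 0.03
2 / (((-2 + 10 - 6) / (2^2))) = 4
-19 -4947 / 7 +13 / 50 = -253909 / 350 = -725.45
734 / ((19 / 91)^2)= 6078254 / 361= 16837.27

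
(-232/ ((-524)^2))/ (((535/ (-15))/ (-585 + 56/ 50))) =-1269939/ 91811350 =-0.01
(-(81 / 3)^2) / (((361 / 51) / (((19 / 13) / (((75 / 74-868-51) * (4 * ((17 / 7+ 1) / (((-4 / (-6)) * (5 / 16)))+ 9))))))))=594405 / 369137054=0.00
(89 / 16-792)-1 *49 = -13367 / 16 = -835.44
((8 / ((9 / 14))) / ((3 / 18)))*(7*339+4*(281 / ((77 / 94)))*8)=996818.42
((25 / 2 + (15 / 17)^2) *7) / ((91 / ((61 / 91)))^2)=28558675 / 5662332494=0.01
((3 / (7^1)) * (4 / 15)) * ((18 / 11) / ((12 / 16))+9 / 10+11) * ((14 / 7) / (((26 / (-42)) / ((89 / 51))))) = -551444 / 60775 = -9.07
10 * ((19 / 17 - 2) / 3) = -50 / 17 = -2.94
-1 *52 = -52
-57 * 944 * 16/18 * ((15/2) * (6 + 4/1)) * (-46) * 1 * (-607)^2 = 60798211628800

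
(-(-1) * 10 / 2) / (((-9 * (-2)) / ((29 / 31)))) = 145 / 558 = 0.26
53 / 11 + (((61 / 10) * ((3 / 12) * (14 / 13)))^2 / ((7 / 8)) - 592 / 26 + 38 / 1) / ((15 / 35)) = 13259069 / 278850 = 47.55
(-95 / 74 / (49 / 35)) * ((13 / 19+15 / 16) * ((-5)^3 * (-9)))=-13865625 / 8288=-1672.98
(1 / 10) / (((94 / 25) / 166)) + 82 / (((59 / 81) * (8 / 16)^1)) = 1273181 / 5546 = 229.57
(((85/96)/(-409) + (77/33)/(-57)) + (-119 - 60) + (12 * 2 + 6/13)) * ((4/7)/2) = -44.17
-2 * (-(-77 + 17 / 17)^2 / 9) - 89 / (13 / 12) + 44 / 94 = 6609082 / 5499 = 1201.87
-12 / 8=-3 / 2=-1.50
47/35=1.34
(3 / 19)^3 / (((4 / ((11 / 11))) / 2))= 27 / 13718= 0.00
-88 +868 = 780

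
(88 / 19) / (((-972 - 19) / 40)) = -3520 / 18829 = -0.19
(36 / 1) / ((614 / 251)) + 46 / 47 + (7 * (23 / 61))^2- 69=-46.34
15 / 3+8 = 13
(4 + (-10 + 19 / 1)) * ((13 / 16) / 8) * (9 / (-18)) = -169 / 256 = -0.66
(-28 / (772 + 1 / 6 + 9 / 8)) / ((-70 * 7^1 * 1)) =48 / 649565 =0.00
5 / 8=0.62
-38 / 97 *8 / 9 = -304 / 873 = -0.35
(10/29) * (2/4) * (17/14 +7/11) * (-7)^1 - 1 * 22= -15461/638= -24.23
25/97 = 0.26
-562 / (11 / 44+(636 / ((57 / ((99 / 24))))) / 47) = -2007464 / 4391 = -457.18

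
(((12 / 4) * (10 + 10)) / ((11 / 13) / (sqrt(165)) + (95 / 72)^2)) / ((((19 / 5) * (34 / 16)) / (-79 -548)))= -3131079494400000 / 1168363091101 + 9223107379200 * sqrt(165) / 1168363091101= -2578.48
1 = 1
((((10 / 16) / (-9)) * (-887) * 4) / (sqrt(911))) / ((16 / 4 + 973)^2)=4435 * sqrt(911) / 15652366542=0.00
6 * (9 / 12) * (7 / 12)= 21 / 8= 2.62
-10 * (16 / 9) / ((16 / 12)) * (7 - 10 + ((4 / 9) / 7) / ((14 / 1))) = 52840 / 1323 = 39.94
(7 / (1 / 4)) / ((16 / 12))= 21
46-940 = -894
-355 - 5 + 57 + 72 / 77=-23259 / 77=-302.06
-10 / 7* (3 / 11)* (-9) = 270 / 77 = 3.51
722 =722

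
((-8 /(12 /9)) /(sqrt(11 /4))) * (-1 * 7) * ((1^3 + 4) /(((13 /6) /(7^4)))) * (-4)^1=-24202080 * sqrt(11) /143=-561323.21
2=2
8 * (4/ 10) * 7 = 112/ 5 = 22.40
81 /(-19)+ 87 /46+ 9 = 6.63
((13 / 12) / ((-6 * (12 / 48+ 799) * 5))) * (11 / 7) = -143 / 2014110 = -0.00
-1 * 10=-10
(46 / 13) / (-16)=-23 / 104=-0.22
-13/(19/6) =-78/19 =-4.11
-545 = -545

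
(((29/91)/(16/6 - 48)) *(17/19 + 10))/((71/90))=-0.10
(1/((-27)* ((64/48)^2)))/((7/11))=-11/336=-0.03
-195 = -195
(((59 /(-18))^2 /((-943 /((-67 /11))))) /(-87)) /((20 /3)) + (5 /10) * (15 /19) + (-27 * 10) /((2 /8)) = -39984900888313 /37036589040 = -1079.61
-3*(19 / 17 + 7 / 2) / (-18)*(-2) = -157 / 102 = -1.54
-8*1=-8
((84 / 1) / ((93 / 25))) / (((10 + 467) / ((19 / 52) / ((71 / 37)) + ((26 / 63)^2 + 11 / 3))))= 1475391875 / 7738643367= 0.19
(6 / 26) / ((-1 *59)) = -3 / 767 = -0.00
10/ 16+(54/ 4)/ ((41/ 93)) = 10249/ 328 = 31.25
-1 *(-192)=192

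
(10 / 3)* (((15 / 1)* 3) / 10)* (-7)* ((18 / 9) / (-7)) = 30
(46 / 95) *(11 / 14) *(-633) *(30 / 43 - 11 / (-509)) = -360175101 / 2079265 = -173.22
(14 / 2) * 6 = 42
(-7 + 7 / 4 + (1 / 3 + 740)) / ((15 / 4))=8821 / 45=196.02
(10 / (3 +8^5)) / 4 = 0.00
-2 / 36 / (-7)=1 / 126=0.01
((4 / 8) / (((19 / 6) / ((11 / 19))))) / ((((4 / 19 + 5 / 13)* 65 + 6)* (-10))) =-11 / 53770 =-0.00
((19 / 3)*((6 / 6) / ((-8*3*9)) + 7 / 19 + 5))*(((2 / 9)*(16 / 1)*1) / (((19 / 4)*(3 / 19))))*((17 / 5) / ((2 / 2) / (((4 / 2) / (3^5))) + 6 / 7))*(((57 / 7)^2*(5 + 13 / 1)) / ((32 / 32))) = 8646001984 / 1618785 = 5341.04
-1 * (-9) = 9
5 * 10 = 50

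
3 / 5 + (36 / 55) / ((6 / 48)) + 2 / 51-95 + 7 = -82.12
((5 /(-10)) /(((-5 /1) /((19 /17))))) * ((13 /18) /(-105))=-247 /321300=-0.00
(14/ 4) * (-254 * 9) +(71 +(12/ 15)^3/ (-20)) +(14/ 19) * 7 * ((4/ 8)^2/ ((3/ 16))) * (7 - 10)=-94414054/ 11875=-7950.66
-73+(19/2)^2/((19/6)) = -89/2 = -44.50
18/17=1.06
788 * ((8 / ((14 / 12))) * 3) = 113472 / 7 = 16210.29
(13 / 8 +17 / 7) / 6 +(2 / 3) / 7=0.77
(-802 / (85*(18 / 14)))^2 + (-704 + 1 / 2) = -649.65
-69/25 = -2.76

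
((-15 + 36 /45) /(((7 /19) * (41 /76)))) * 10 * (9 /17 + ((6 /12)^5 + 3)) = -49647247 /19516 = -2543.93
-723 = -723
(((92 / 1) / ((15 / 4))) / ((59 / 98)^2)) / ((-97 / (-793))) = 553.36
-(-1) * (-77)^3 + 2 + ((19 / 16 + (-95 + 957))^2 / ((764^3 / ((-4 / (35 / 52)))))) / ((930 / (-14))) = -7573441731705112427 / 16589107276800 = -456531.00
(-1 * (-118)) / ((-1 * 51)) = -118 / 51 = -2.31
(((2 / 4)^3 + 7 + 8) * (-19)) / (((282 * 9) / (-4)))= 2299 / 5076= 0.45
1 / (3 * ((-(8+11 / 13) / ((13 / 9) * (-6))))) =338 / 1035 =0.33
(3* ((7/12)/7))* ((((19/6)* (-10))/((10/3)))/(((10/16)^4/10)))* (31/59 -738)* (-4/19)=-178221056/7375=-24165.57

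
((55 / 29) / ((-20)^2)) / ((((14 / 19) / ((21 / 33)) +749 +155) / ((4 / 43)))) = 0.00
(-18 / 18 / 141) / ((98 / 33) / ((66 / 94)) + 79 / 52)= -0.00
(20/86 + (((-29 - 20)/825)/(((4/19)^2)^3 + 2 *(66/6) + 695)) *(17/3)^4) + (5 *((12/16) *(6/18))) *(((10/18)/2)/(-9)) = 84182160515274769/775422188589569400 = 0.11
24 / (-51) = -8 / 17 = -0.47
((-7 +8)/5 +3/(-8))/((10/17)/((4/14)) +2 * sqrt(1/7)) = -5831/59352 +2023 * sqrt(7)/148380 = -0.06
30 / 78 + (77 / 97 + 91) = 116237 / 1261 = 92.18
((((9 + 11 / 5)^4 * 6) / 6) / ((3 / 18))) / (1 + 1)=29503488 / 625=47205.58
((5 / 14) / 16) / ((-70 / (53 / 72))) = -53 / 225792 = -0.00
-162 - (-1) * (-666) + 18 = -810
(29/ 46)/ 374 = 0.00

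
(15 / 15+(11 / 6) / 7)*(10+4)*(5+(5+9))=1007 / 3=335.67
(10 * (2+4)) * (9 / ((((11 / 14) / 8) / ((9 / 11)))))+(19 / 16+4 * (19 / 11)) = 8724795 / 1936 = 4506.61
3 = 3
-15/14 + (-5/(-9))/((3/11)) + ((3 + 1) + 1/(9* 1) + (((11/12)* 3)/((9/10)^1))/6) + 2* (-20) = -26017/756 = -34.41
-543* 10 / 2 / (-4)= 2715 / 4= 678.75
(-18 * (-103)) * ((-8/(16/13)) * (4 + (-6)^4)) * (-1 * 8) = 125330400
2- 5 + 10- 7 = 0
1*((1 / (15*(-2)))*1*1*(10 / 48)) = -1 / 144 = -0.01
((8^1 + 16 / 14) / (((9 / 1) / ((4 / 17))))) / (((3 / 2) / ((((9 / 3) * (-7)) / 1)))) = -512 / 153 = -3.35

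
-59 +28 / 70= -293 / 5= -58.60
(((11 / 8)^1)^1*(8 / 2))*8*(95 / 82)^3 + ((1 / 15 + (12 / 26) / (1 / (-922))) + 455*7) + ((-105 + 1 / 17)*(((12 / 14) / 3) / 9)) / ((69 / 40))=2826.02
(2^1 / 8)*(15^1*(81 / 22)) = 1215 / 88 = 13.81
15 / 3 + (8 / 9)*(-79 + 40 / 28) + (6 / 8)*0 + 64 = 1 / 21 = 0.05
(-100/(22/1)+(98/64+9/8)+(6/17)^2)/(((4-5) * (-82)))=-179513/8341696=-0.02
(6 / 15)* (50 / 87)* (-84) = -560 / 29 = -19.31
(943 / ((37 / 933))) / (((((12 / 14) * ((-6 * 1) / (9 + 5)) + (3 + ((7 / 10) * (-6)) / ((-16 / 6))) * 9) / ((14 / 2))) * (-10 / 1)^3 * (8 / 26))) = -1307704307 / 98645700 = -13.26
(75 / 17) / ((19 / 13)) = 975 / 323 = 3.02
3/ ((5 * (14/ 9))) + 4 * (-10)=-2773/ 70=-39.61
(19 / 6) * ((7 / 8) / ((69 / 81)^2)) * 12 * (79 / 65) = 7659603 / 137540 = 55.69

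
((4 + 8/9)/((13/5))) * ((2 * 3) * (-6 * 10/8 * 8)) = -8800/13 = -676.92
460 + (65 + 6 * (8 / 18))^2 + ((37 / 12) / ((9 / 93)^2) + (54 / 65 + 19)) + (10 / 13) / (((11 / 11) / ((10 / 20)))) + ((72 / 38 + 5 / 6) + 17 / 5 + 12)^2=18109699489 / 3167775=5716.85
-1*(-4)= 4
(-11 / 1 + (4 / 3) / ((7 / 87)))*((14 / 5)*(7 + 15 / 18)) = 611 / 5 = 122.20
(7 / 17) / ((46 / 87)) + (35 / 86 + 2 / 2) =36749 / 16813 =2.19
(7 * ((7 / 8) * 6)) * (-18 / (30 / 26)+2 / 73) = -572.29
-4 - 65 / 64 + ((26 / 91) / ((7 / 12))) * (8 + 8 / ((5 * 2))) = -0.71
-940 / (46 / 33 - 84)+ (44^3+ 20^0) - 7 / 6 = 14823967 / 174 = 85195.21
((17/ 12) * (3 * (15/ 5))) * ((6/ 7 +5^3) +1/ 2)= 90219/ 56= 1611.05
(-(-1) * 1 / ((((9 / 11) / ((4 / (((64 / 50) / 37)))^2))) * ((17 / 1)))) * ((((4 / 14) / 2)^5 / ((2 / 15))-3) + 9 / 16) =-685344501875 / 292576256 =-2342.45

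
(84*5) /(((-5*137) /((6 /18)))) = -28 /137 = -0.20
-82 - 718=-800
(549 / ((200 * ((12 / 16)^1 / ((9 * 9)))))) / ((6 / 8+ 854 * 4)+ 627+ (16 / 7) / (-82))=8508402 / 116054825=0.07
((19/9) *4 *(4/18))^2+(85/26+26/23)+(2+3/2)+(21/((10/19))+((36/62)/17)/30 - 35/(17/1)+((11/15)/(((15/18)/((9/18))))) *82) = 4411555636667/51691822650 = 85.34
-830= -830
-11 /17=-0.65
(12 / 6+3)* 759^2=2880405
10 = 10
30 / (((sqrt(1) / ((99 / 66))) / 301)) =13545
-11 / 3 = -3.67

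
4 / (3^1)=4 / 3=1.33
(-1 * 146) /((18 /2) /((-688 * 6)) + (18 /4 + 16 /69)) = -13861824 /449057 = -30.87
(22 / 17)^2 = 484 / 289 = 1.67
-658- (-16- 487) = -155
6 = 6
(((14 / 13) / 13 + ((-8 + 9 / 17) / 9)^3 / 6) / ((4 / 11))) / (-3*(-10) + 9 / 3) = -45324259 / 43580628936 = -0.00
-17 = -17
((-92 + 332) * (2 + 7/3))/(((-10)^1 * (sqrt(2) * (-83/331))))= 17212 * sqrt(2)/83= 293.27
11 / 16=0.69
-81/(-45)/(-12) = -3/20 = -0.15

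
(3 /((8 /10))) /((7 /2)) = 15 /14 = 1.07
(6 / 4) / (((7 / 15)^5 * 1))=2278125 / 33614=67.77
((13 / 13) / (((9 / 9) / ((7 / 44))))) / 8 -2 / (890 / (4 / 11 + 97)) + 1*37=5764523 / 156640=36.80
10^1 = 10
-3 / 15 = -1 / 5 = -0.20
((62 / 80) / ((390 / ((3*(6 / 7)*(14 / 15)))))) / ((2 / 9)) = 279 / 13000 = 0.02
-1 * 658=-658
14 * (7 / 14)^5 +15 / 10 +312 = 5023 / 16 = 313.94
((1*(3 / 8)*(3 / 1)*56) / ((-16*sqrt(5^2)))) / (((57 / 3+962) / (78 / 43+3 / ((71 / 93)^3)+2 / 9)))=-0.01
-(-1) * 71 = 71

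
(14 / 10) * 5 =7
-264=-264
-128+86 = -42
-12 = -12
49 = 49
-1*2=-2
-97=-97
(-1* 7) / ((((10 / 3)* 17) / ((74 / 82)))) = -777 / 6970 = -0.11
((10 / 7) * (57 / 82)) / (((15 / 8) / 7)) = 152 / 41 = 3.71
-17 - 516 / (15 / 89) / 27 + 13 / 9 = -17408 / 135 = -128.95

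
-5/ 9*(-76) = 380/ 9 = 42.22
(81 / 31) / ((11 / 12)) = 972 / 341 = 2.85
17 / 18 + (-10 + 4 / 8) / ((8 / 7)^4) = -340939 / 73728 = -4.62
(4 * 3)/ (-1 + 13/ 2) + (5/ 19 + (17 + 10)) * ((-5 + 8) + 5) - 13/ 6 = 273523/ 1254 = 218.12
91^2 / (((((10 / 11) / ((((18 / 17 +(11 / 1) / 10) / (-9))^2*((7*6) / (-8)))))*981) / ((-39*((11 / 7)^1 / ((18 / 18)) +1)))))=159496424087 / 567018000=281.29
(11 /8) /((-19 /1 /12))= -33 /38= -0.87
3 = 3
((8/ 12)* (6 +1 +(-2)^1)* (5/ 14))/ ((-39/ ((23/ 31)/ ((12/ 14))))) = -575/ 21762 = -0.03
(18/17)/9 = 2/17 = 0.12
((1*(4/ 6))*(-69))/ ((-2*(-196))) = -23/ 196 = -0.12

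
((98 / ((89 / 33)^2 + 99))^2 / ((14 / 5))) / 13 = 2033854515 / 87060322856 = 0.02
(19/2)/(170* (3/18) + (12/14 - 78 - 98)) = -399/6166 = -0.06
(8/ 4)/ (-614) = -1/ 307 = -0.00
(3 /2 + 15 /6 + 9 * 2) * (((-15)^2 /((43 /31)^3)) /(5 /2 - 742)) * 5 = -491551500 /39196951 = -12.54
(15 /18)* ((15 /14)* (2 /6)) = 25 /84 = 0.30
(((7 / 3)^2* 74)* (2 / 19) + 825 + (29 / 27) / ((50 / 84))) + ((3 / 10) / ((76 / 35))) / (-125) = 869.21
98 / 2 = 49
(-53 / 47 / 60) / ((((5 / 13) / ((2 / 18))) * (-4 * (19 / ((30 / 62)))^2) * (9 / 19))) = 689 / 370730736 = 0.00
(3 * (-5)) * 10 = -150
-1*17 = -17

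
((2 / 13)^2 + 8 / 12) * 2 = 700 / 507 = 1.38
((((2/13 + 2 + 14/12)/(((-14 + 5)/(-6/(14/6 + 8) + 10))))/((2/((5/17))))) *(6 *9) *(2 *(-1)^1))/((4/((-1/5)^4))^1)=18907/856375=0.02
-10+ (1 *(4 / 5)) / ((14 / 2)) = -346 / 35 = -9.89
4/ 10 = 2/ 5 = 0.40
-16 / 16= -1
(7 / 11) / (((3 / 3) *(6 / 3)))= 7 / 22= 0.32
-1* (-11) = 11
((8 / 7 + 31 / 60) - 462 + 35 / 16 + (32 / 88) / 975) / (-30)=550332907 / 36036000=15.27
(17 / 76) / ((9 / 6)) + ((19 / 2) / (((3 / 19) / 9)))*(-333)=-10278203 / 57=-180319.35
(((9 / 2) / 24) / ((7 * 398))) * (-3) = -9 / 44576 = -0.00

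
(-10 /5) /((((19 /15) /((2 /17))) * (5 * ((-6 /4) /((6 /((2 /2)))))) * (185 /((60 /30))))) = 96 /59755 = 0.00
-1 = -1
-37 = -37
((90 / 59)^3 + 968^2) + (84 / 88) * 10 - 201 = 2116471063882 / 2259169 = 936836.09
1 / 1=1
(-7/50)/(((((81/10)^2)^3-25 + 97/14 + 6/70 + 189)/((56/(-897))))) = 54880000/1774448858264199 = 0.00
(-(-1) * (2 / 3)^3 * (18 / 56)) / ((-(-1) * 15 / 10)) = 4 / 63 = 0.06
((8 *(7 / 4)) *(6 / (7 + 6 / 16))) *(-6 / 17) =-4.02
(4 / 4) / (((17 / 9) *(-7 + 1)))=-3 / 34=-0.09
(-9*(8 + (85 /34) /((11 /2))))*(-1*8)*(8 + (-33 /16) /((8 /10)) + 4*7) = 1790343 /88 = 20344.81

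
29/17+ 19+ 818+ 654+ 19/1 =25699/17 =1511.71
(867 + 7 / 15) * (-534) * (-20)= 9264544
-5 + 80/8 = 5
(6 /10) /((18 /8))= 4 /15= 0.27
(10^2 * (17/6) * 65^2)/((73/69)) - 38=82595976/73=1131451.73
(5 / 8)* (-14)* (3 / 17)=-105 / 68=-1.54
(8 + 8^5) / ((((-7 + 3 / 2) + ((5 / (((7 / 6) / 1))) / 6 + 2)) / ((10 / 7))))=-655520 / 39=-16808.21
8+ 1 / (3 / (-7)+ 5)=8.22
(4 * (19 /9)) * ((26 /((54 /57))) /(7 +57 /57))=4693 /162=28.97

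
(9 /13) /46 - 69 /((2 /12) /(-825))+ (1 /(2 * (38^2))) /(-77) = 22709805317593 /66490424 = 341550.02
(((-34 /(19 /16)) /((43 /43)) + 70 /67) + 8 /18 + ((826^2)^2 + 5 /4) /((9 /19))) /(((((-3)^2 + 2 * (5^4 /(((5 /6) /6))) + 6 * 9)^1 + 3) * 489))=45036246259824703 /203168080872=221669.89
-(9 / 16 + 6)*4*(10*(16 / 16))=-525 / 2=-262.50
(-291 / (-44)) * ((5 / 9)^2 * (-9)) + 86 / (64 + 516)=-18.22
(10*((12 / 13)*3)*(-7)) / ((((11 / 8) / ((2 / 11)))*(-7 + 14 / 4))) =11520 / 1573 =7.32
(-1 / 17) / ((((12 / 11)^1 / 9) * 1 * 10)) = -33 / 680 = -0.05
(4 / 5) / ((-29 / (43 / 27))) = -172 / 3915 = -0.04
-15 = -15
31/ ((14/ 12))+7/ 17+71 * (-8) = -541.02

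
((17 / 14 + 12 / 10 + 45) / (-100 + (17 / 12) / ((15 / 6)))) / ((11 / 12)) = -119484 / 229691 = -0.52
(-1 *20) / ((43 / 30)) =-600 / 43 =-13.95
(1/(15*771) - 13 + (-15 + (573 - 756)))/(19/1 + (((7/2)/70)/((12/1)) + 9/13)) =-72509216/6768609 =-10.71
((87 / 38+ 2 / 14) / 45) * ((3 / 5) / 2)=647 / 39900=0.02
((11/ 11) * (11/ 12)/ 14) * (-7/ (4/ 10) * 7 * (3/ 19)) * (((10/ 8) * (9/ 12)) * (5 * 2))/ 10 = -1.19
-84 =-84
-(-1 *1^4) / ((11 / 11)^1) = 1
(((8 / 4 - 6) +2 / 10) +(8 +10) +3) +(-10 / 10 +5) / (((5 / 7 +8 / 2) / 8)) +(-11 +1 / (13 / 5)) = 28684 / 2145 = 13.37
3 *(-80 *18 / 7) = -617.14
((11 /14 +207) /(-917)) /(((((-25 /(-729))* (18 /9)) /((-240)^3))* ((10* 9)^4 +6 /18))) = 879480529920 /1263451776419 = 0.70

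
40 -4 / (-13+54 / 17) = 40.41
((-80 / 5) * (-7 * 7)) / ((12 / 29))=5684 / 3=1894.67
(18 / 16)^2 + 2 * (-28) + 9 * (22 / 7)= -11849 / 448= -26.45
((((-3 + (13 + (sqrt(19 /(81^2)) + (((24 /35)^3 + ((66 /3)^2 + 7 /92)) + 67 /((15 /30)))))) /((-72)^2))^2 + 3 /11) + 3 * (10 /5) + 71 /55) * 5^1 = 826239311 * sqrt(19) /286210597478400 + 228691574010839512280773619 /6035407873574471884800000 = 37.89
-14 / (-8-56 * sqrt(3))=-7 / 584 + 49 * sqrt(3) / 584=0.13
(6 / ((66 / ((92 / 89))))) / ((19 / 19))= 92 / 979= 0.09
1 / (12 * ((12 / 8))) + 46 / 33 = 287 / 198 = 1.45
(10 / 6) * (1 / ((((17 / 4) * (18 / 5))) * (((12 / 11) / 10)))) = 1375 / 1377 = 1.00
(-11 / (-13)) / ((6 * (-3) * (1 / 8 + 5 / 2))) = -44 / 2457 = -0.02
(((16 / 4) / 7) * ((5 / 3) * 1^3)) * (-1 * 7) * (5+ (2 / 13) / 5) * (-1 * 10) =4360 / 13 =335.38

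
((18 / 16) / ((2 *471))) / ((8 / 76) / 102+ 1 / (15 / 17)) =4845 / 4601984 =0.00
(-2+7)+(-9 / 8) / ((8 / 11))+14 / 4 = 445 / 64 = 6.95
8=8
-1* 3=-3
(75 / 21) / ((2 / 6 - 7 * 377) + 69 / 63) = -25 / 18463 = -0.00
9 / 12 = 3 / 4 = 0.75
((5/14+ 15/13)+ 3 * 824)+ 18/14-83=435307/182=2391.80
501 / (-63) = -7.95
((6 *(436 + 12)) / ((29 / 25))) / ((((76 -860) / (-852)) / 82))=41918400 / 203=206494.58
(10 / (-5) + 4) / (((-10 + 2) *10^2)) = -1 / 400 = -0.00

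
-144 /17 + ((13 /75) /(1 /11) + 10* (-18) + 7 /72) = -5705881 /30600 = -186.47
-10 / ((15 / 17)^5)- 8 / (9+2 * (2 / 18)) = -246631262 / 12605625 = -19.57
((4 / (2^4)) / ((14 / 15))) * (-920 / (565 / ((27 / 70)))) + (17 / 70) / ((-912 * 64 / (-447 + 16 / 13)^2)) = -1.00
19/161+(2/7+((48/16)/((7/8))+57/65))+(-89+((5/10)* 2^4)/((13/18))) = -766183/10465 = -73.21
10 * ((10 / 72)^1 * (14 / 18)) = 175 / 162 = 1.08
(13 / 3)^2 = 169 / 9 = 18.78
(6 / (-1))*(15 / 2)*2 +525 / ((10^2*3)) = -353 / 4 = -88.25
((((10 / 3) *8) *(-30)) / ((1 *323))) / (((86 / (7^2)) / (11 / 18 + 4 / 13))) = -49000 / 37791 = -1.30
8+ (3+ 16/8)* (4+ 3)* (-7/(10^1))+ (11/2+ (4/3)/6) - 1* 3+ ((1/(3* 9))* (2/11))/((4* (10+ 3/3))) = -90023/6534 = -13.78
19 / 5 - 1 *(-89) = 464 / 5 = 92.80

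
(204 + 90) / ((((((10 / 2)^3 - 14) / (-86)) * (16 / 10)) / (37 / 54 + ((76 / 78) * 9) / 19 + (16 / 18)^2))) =-42972265 / 155844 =-275.74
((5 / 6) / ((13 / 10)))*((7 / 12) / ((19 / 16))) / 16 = 175 / 8892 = 0.02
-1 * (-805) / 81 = 805 / 81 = 9.94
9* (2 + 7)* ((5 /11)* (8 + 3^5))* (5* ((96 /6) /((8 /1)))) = 1016550 /11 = 92413.64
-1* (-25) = 25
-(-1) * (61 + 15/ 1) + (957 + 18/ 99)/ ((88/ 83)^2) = 79008265/ 85184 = 927.50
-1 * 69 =-69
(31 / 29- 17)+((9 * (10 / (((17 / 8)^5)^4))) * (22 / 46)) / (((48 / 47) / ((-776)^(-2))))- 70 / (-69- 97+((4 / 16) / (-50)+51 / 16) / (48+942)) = -26003744988742682177574026634953798795598 / 1676650696326556720948608813577248560381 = -15.51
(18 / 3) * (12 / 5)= 72 / 5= 14.40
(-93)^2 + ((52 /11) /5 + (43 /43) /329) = 156520818 /18095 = 8649.95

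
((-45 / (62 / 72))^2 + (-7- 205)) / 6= 1210334 / 2883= 419.82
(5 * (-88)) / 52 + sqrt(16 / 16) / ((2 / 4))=-6.46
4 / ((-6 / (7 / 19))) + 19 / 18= 277 / 342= 0.81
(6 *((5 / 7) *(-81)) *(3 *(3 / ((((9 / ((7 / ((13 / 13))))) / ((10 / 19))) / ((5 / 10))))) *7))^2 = 7233502500 / 361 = 20037403.05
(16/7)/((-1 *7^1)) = -16/49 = -0.33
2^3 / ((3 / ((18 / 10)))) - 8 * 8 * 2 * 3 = -1896 / 5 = -379.20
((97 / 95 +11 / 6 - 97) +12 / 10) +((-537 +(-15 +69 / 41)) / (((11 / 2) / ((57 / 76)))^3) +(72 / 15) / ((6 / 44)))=-1471688029 / 24884376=-59.14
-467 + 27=-440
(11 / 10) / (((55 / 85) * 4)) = 17 / 40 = 0.42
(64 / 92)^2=256 / 529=0.48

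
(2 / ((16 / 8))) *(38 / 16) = 19 / 8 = 2.38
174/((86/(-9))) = -783/43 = -18.21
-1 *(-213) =213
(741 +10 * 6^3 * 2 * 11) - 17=48244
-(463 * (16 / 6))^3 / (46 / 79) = -2007289577728 / 621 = -3232350366.71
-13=-13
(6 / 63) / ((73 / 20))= 40 / 1533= 0.03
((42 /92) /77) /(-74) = -3 /37444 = -0.00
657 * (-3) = -1971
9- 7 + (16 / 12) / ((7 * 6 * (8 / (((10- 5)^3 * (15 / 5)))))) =3.49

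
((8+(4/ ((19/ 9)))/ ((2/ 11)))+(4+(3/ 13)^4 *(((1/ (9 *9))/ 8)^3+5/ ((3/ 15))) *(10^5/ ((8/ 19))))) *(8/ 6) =7684225973306813/ 341797027104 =22481.84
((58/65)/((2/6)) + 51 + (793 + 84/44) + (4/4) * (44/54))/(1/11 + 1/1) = 16397683/21060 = 778.62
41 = 41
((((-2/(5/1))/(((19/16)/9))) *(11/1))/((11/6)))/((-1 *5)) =1728/475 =3.64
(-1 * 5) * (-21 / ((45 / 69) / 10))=1610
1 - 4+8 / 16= -2.50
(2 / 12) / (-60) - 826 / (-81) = 33031 / 3240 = 10.19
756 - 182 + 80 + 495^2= 245679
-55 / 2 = -27.50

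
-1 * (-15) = 15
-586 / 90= -293 / 45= -6.51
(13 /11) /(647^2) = 13 /4604699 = 0.00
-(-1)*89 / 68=89 / 68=1.31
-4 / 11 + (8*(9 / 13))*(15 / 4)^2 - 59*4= -45325 / 286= -158.48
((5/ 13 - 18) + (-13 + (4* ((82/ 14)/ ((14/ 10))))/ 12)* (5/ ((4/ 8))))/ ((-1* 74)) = 255443/ 141414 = 1.81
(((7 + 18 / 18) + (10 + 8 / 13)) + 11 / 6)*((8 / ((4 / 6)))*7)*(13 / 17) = 22330 / 17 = 1313.53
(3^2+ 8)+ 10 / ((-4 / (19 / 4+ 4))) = -39 / 8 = -4.88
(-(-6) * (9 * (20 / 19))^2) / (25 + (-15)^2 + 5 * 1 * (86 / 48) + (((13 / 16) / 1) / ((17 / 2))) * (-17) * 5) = 233280 / 108661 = 2.15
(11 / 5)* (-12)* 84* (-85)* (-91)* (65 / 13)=-85765680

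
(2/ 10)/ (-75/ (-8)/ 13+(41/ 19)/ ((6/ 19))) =0.03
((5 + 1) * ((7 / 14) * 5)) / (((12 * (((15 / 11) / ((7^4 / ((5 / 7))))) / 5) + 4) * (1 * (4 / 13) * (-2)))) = -36051015 / 5917504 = -6.09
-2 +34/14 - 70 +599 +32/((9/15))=12238/21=582.76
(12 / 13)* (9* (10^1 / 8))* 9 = 1215 / 13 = 93.46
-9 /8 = -1.12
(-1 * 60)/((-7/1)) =8.57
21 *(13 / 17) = 273 / 17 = 16.06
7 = 7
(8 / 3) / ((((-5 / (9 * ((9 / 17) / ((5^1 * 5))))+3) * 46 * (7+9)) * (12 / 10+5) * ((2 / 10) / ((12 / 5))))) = -405 / 1341866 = -0.00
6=6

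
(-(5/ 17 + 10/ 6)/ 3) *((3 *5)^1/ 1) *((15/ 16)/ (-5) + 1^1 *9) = -5875/ 68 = -86.40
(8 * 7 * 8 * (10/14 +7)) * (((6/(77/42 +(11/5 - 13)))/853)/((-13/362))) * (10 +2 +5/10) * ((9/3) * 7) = 59113152000/2982941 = 19817.07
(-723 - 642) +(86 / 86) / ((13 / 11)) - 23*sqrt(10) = -17734 / 13 - 23*sqrt(10) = -1436.89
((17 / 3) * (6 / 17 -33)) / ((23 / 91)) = -16835 / 23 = -731.96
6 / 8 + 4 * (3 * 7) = 339 / 4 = 84.75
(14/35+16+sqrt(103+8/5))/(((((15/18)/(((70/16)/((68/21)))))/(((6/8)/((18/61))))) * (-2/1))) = -367647/10880 - 8967 * sqrt(2615)/21760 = -54.86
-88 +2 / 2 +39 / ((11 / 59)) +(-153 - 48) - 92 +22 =-1637 / 11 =-148.82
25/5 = 5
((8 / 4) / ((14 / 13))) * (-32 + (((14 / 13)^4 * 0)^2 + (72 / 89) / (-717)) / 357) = -1052999688 / 17718743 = -59.43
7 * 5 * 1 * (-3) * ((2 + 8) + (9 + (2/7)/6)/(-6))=-2675/3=-891.67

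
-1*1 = -1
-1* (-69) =69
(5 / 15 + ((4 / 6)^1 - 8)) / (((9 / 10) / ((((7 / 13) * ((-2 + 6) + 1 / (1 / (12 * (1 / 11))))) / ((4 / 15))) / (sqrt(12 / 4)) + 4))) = -34300 * sqrt(3) / 1287 - 280 / 9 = -77.27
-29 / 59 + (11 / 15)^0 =30 / 59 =0.51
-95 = -95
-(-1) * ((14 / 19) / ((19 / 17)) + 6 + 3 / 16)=39547 / 5776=6.85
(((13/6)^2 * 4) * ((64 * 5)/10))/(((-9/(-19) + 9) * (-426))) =-12844/86265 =-0.15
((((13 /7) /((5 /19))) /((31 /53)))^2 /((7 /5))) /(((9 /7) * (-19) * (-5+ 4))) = 9019699 /2119005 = 4.26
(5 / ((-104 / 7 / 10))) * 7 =-1225 / 52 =-23.56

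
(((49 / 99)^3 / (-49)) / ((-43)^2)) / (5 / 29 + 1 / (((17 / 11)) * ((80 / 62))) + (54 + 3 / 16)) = -94695440 / 3881916269442783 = -0.00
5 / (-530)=-1 / 106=-0.01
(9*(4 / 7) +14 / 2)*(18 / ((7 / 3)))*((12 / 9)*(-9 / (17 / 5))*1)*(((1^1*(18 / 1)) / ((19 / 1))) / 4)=-72900 / 931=-78.30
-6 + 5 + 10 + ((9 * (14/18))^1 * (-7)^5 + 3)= -117637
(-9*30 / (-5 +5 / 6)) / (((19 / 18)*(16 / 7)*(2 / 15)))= 15309 / 76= 201.43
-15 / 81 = -5 / 27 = -0.19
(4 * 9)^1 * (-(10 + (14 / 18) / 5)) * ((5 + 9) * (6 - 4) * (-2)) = 102368 / 5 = 20473.60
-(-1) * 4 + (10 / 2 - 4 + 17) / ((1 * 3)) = 10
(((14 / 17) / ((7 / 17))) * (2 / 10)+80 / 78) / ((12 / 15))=139 / 78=1.78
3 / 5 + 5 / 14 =67 / 70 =0.96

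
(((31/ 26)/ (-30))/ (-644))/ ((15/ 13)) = 31/ 579600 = 0.00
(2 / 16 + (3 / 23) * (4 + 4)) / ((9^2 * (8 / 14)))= 1505 / 59616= 0.03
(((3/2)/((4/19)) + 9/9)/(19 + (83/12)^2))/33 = 78/21175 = 0.00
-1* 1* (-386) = 386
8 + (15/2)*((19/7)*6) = 911/7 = 130.14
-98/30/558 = -49/8370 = -0.01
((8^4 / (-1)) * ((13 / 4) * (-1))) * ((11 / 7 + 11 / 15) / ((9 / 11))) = 35436544 / 945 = 37498.99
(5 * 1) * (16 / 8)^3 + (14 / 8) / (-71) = 39.98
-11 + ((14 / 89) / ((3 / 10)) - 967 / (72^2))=-4919279 / 461376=-10.66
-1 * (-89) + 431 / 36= 3635 / 36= 100.97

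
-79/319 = -0.25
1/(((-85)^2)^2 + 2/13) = 13/678608127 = 0.00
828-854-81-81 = -188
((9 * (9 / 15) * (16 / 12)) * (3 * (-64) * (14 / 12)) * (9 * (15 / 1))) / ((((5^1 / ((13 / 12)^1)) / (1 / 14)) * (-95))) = 16848 / 475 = 35.47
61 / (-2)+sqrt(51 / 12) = -61 / 2+sqrt(17) / 2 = -28.44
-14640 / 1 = -14640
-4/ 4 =-1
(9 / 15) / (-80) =-3 / 400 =-0.01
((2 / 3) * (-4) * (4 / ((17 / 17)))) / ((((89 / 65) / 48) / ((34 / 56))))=-141440 / 623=-227.03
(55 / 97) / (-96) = -55 / 9312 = -0.01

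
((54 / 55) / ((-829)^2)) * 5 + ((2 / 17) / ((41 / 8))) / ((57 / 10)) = 1211689526 / 300337374579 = 0.00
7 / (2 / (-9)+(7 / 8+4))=504 / 335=1.50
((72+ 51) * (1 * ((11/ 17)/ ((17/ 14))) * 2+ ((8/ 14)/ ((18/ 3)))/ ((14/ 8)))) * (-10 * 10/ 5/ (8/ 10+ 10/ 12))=-1170664800/ 693889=-1687.11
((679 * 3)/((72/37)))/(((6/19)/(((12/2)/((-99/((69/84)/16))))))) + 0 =-1568393/152064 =-10.31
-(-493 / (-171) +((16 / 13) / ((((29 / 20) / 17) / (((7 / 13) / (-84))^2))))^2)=-18011322035653 / 6247334061891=-2.88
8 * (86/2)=344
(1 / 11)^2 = 0.01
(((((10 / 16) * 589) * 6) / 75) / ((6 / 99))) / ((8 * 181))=19437 / 57920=0.34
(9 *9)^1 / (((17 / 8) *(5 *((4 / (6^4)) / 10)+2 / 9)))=419904 / 2465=170.35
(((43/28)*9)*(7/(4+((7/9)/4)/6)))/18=1161/871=1.33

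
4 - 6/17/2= 65/17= 3.82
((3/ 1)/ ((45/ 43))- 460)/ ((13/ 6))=-13714/ 65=-210.98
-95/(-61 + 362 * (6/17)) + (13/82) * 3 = -17633/18614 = -0.95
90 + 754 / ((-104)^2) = 37469 / 416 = 90.07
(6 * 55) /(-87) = -110 /29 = -3.79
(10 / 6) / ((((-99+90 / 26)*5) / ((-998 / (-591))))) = -6487 / 1101033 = -0.01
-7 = -7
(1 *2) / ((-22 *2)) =-1 / 22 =-0.05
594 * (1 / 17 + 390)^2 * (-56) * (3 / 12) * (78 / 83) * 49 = -1397536692624072 / 23987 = -58262254247.05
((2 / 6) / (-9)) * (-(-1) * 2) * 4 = -0.30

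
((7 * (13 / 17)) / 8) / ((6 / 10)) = 455 / 408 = 1.12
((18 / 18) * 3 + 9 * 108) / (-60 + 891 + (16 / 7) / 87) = 118755 / 101219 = 1.17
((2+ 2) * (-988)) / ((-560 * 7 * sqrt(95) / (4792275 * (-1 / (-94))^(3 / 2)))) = 2491983 * sqrt(8930) / 432964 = 543.90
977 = 977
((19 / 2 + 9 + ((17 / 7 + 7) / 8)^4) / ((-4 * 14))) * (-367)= 133.89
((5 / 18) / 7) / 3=5 / 378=0.01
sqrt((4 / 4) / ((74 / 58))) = sqrt(1073) / 37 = 0.89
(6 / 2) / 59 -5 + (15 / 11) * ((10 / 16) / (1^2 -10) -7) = -227243 / 15576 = -14.59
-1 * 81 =-81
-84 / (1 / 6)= -504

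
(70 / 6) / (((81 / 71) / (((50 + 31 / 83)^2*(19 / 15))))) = 165070826123 / 5022081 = 32869.01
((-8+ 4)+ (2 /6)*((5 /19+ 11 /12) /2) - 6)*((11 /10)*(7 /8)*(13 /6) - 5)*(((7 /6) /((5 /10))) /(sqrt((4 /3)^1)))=131333923*sqrt(3) /3939840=57.74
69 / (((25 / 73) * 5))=5037 / 125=40.30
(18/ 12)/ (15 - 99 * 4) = -1/ 254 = -0.00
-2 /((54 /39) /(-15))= 65 /3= 21.67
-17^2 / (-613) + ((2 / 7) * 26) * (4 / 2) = 65775 / 4291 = 15.33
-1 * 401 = -401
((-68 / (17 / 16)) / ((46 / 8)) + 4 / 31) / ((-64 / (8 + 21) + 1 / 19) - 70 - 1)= 1080511 / 7184901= 0.15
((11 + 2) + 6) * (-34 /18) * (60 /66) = -32.63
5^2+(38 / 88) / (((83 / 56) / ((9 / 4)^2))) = 193373 / 7304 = 26.47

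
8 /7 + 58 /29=22 /7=3.14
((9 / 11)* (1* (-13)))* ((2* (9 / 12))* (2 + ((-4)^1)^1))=351 / 11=31.91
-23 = -23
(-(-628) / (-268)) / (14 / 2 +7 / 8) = -0.30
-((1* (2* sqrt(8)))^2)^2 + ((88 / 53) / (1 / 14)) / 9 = -487216 / 477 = -1021.42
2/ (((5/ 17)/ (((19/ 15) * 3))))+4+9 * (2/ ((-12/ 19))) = 67/ 50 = 1.34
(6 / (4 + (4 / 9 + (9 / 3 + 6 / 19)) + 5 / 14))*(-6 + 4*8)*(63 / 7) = 3361176 / 19433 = 172.96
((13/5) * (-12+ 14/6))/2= -377/30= -12.57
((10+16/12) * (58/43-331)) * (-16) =2570400/43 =59776.74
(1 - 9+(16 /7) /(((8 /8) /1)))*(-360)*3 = 43200 /7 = 6171.43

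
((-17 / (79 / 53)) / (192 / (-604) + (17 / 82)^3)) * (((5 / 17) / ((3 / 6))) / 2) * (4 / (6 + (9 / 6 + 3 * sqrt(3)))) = 882519620800 / 79255030881 - 353007848320 * sqrt(3) / 79255030881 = 3.42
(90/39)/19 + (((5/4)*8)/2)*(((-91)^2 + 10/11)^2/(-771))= -3416582189835/7680959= -444811.93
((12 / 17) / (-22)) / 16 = -3 / 1496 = -0.00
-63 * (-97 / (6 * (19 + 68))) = 679 / 58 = 11.71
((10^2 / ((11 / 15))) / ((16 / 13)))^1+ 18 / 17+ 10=91147 / 748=121.85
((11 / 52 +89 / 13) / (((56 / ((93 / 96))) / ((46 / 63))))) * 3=261671 / 978432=0.27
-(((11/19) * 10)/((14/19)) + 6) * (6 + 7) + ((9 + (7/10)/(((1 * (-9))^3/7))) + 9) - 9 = -8733763/51030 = -171.15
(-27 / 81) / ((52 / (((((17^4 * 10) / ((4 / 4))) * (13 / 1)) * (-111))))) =15451385 / 2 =7725692.50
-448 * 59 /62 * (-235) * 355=1102544800 /31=35565961.29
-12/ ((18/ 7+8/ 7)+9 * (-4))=42/ 113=0.37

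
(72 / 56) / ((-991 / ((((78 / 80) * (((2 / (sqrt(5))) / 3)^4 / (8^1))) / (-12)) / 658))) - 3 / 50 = -4929709667 / 82161828000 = -0.06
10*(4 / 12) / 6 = 5 / 9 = 0.56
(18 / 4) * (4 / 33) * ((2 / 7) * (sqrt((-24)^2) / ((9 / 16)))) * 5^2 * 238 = 435200 / 11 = 39563.64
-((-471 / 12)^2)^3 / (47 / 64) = -14976071831449 / 3008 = -4978747284.39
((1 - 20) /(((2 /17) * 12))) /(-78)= 323 /1872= 0.17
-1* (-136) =136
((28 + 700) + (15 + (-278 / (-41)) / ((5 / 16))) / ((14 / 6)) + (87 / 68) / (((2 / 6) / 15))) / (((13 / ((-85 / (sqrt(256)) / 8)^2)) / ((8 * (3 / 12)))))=511248565 / 9404416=54.36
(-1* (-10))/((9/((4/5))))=8/9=0.89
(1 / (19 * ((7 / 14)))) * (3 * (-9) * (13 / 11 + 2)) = -9.04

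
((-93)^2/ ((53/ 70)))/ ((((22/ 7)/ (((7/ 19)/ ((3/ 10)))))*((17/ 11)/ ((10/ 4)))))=123608625/ 17119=7220.55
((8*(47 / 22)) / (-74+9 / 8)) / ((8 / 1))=-188 / 6413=-0.03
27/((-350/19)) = -513/350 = -1.47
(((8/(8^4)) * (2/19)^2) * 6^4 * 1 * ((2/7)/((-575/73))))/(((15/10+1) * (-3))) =1971/14530250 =0.00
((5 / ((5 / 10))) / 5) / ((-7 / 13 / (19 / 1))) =-494 / 7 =-70.57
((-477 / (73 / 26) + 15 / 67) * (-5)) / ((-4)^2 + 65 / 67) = 1383065 / 27667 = 49.99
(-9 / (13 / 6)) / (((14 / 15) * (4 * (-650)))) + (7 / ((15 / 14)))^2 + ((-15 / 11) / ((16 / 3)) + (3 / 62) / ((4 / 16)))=61900771157 / 1452250800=42.62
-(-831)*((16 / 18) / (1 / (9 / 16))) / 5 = 831 / 10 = 83.10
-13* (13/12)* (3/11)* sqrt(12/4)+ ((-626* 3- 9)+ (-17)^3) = -6800- 169* sqrt(3)/44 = -6806.65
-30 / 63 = -10 / 21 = -0.48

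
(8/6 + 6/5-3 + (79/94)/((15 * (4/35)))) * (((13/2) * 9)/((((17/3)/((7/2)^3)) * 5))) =5337423/2556800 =2.09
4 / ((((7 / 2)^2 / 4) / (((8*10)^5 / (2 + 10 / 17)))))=891289600000 / 539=1653598515.77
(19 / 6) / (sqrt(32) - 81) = -513 / 13058 - 38 * sqrt(2) / 19587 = -0.04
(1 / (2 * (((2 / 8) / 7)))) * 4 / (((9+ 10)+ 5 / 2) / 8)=20.84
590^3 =205379000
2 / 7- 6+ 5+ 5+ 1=37 / 7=5.29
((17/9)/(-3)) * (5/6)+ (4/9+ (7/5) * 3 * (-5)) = -3415/162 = -21.08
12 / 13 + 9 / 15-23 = -1396 / 65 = -21.48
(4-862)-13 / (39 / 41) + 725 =-440 / 3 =-146.67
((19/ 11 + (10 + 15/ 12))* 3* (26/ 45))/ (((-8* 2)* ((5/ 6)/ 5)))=-7423/ 880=-8.44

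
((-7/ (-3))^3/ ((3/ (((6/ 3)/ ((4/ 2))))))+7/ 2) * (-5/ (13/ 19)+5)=-6265/ 351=-17.85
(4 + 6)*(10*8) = 800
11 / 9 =1.22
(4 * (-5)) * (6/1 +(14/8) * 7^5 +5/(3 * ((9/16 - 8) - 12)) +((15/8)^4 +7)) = -562487496185/955392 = -588750.48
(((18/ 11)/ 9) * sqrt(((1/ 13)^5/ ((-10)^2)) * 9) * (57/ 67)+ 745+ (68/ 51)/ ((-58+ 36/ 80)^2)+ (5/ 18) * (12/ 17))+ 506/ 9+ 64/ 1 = 171 * sqrt(13)/ 8095945+ 175415657209/ 202694553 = 865.42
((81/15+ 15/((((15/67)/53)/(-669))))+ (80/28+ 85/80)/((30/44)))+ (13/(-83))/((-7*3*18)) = -298129282841/125496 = -2375607.85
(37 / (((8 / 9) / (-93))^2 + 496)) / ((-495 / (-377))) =1085804109 / 19111525840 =0.06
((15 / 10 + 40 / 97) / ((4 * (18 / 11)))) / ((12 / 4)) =4081 / 41904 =0.10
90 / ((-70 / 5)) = -45 / 7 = -6.43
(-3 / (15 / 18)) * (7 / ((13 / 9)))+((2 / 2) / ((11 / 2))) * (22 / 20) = -1121 / 65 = -17.25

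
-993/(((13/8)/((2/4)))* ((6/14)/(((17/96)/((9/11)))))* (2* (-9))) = 433279/50544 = 8.57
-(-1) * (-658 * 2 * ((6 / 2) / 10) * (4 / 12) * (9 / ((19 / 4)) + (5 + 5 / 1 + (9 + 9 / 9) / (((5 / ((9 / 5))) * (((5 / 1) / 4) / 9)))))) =-4976.42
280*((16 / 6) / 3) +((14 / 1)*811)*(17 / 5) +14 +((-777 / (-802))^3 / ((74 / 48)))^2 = 7272068255824775419597 / 187102137708108045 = 38866.84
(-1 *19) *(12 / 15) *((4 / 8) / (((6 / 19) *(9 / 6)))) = -722 / 45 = -16.04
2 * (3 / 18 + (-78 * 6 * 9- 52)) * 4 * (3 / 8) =-25583 / 2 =-12791.50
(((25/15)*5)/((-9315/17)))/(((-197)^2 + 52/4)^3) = -85/327015114012918072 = -0.00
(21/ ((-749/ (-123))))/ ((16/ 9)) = 3321/ 1712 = 1.94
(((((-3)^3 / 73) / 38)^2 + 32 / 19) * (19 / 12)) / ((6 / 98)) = 635081993 / 14580144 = 43.56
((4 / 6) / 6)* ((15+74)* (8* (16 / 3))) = 11392 / 27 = 421.93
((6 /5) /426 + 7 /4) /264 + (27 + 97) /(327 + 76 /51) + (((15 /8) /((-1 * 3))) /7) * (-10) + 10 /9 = 28632718607 /11989787040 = 2.39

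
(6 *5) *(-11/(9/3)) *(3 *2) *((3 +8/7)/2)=-9570/7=-1367.14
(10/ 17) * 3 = 30/ 17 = 1.76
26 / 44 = 13 / 22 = 0.59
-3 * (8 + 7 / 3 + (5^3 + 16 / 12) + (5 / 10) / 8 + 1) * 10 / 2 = -33055 / 16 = -2065.94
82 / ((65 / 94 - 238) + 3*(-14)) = -7708 / 26255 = -0.29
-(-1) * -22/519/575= -22/298425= -0.00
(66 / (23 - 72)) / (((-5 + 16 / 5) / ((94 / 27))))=10340 / 3969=2.61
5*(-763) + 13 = -3802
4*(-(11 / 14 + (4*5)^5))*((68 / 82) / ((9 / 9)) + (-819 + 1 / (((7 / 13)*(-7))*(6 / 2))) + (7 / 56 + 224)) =427791915171501 / 56252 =7604919205.92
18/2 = 9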